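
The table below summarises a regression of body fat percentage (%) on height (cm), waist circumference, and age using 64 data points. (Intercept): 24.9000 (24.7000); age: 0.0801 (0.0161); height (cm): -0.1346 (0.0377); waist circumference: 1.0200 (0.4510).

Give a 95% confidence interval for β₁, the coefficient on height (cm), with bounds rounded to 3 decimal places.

(-0.210, -0.059)

Read off: b = -0.1346, SE = 0.0377 for height (cm).
df = n − k − 1 = 64 − 3 − 1 = 60.
t* = t_{0.025, 60} = 2.000298.
Margin = t* × SE = 2.000298 × 0.0377 = 0.07541.
CI: -0.1346 ± 0.07541 → (-0.210, -0.059).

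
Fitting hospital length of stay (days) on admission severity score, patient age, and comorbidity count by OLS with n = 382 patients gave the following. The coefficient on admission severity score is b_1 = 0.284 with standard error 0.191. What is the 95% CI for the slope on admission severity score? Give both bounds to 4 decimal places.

df = n − k − 1 = 382 − 3 − 1 = 378.
t* = t_{0.025, 378} = 1.96626.
Margin = t* × SE = 1.96626 × 0.191 = 0.375556.
CI: 0.284 ± 0.375556 → (-0.0916, 0.6596).
With 95% confidence, each one-unit increase in admission severity score is associated with a change of between -0.0916 and 0.6596 days in hospital length of stay, holding the other predictors fixed.

(-0.0916, 0.6596)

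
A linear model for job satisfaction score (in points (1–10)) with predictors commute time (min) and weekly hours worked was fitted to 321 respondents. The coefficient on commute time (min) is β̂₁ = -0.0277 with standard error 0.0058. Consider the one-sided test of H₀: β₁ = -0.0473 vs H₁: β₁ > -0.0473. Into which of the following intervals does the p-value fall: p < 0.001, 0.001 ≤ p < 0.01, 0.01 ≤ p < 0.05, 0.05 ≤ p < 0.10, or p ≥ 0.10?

p < 0.001

t = (-0.0277 − (-0.0473)) / 0.0058 = 3.379.
df = n − k − 1 = 321 − 2 − 1 = 318.
One-sided p = P(T_{318} > t) ≈ 0.0004.
So p < 0.001.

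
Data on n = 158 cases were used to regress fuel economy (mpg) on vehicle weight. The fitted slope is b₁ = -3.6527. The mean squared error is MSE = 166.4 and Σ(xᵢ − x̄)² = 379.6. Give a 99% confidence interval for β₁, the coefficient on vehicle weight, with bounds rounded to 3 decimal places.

SE(b₁) = √(MSE/Sₓₓ) = √(166.4/379.6) = 0.662085.
df = n − 2 = 156.
t* = t_{0.005, 156} = 2.607712.
Margin = t* × SE = 2.607712 × 0.662085 = 1.72653.
CI: -3.6527 ± 1.72653 → (-5.379, -1.926).
With 99% confidence, each one-unit increase in vehicle weight is associated with a change of between -5.379 and -1.926 mpg in fuel economy.

(-5.379, -1.926)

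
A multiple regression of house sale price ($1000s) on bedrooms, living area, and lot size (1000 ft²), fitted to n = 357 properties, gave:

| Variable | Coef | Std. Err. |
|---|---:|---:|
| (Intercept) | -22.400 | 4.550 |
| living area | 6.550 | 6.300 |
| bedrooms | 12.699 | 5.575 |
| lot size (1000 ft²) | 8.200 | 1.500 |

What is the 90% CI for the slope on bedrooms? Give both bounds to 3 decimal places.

Read off: b = 12.699, SE = 5.575 for bedrooms.
df = n − k − 1 = 357 − 3 − 1 = 353.
t* = t_{0.05, 353} = 1.649182.
Margin = t* × SE = 1.649182 × 5.575 = 9.19419.
CI: 12.699 ± 9.19419 → (3.505, 21.893).

(3.505, 21.893)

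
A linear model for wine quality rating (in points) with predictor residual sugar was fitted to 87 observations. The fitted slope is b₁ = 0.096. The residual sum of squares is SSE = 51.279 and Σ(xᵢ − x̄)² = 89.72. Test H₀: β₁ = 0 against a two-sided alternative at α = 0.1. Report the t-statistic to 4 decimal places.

MSE = SSE/(n − 2) = 51.279/85 = 0.603282.
SE(b₁) = √(MSE/Sₓₓ) = √(0.603282/89.72) = 0.0820003.
t = 0.096 / 0.0820003 = 1.1707.
df = n − 2 = 85.
Two-sided p ≈ 0.2450, which is ≥ 0.1, so fail to reject H₀.
The data do not give significant evidence of an association between residual sugar and wine quality rating.

t = 1.1707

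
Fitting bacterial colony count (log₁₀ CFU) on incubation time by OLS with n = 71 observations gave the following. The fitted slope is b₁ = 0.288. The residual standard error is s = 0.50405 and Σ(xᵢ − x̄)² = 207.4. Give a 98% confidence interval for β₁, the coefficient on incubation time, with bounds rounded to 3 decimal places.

(0.205, 0.371)

SE(b₁) = s/√Sₓₓ = 0.50405/√207.4 = 0.0350001.
df = n − 2 = 69.
t* = t_{0.01, 69} = 2.381615.
Margin = t* × SE = 2.381615 × 0.0350001 = 0.08336.
CI: 0.288 ± 0.08336 → (0.205, 0.371).
With 98% confidence, each one-unit increase in incubation time is associated with a change of between 0.205 and 0.371 log₁₀ CFU in bacterial colony count.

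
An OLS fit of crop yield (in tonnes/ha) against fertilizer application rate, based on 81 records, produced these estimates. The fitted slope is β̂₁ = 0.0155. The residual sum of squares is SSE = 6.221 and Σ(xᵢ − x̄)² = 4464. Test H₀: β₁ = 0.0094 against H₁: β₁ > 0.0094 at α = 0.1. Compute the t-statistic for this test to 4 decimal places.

t = 1.4524

MSE = SSE/(n − 2) = 6.221/79 = 0.0787468.
SE(β̂₁) = √(MSE/Sₓₓ) = √(0.0787468/4464) = 0.00420005.
t = (0.0155 − 0.0094) / 0.00420005 = 1.4524.
df = n − 2 = 79.
One-sided p ≈ 0.0752, which is < 0.1, so reject H₀.
There is evidence that the true slope on fertilizer application rate exceeds 0.0094 tonnes/ha per unit.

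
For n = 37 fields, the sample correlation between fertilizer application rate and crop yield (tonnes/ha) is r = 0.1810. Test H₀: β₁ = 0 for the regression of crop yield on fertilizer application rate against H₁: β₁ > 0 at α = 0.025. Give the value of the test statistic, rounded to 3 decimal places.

t = r·√(n − 2)/√(1 − r²) = 0.1810·√35/√0.967239 = 1.089.
df = n − 2 = 35.
One-sided p ≈ 0.1418, which is ≥ 0.025, so fail to reject H₀.
The data do not give significant evidence of a linear association between fertilizer application rate and crop yield.

t = 1.089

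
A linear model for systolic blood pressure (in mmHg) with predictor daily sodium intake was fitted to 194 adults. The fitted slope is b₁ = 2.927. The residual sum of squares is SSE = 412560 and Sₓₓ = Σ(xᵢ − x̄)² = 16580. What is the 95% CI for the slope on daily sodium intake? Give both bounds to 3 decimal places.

MSE = SSE/(n − 2) = 412560/192 = 2148.75.
SE(b₁) = √(MSE/Sₓₓ) = √(2148.75/16580) = 0.359998.
df = n − 2 = 192.
t* = t_{0.025, 192} = 1.972396.
Margin = t* × SE = 1.972396 × 0.359998 = 0.71006.
CI: 2.927 ± 0.71006 → (2.217, 3.637).
With 95% confidence, each one-unit increase in daily sodium intake is associated with a change of between 2.217 and 3.637 mmHg in systolic blood pressure.

(2.217, 3.637)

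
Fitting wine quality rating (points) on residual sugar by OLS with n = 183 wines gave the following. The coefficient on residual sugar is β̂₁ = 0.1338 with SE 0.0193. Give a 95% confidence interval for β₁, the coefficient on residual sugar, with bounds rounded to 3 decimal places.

df = n − 2 = 183 − 2 = 181.
t* = t_{0.025, 181} = 1.973157.
Margin = t* × SE = 1.973157 × 0.0193 = 0.03808.
CI: 0.1338 ± 0.03808 → (0.096, 0.172).
With 95% confidence, each one-unit increase in residual sugar is associated with a change of between 0.096 and 0.172 points in wine quality rating.

(0.096, 0.172)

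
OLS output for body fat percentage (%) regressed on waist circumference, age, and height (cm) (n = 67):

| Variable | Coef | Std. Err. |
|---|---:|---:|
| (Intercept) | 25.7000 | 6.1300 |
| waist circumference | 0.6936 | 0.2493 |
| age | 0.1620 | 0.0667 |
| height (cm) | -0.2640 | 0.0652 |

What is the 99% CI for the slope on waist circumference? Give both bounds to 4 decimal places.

(0.0314, 1.3558)

Read off: b = 0.6936, SE = 0.2493 for waist circumference.
df = n − k − 1 = 67 − 3 − 1 = 63.
t* = t_{0.005, 63} = 2.656145.
Margin = t* × SE = 2.656145 × 0.2493 = 0.662177.
CI: 0.6936 ± 0.662177 → (0.0314, 1.3558).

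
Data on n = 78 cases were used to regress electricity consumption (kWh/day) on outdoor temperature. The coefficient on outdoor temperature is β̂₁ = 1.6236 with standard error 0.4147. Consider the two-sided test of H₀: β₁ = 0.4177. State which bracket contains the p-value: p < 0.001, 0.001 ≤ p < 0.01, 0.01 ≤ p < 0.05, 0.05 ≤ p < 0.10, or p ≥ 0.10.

0.001 ≤ p < 0.01

t = (1.6236 − 0.4177) / 0.4147 = 2.908.
df = n − 2 = 78 − 2 = 76.
Two-sided p = 2·P(T_{76} > |t|) ≈ 0.0048.
So 0.001 ≤ p < 0.01.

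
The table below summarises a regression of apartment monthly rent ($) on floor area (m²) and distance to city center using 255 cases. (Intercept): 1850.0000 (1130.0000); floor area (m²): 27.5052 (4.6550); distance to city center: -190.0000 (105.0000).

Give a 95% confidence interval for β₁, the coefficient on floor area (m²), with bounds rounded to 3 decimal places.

(18.338, 36.673)

Read off: b = 27.5052, SE = 4.6550 for floor area (m²).
df = n − k − 1 = 255 − 2 − 1 = 252.
t* = t_{0.025, 252} = 1.969422.
Margin = t* × SE = 1.969422 × 4.6550 = 9.16766.
CI: 27.5052 ± 9.16766 → (18.338, 36.673).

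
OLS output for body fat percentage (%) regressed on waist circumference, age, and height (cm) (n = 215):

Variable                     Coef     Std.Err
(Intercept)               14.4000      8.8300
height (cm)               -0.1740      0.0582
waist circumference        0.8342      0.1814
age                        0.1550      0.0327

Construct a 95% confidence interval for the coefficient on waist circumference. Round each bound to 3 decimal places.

Read off: b = 0.8342, SE = 0.1814 for waist circumference.
df = n − k − 1 = 215 − 3 − 1 = 211.
t* = t_{0.025, 211} = 1.971271.
Margin = t* × SE = 1.971271 × 0.1814 = 0.35759.
CI: 0.8342 ± 0.35759 → (0.477, 1.192).

(0.477, 1.192)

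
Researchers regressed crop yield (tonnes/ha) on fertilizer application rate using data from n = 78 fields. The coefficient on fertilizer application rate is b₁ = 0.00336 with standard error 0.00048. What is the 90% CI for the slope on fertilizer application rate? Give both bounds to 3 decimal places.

(0.003, 0.004)

df = n − 2 = 78 − 2 = 76.
t* = t_{0.05, 76} = 1.665151.
Margin = t* × SE = 1.665151 × 0.00048 = 0.00080.
CI: 0.00336 ± 0.00080 → (0.003, 0.004).
With 90% confidence, each one-unit increase in fertilizer application rate is associated with a change of between 0.003 and 0.004 tonnes/ha in crop yield.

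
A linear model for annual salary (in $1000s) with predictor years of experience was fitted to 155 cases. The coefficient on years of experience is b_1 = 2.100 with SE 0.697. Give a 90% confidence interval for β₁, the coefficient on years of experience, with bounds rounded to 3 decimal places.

df = n − 2 = 155 − 2 = 153.
t* = t_{0.05, 153} = 1.654874.
Margin = t* × SE = 1.654874 × 0.697 = 1.15345.
CI: 2.100 ± 1.15345 → (0.947, 3.253).
With 90% confidence, each one-unit increase in years of experience is associated with a change of between 0.947 and 3.253 $1000s in annual salary.

(0.947, 3.253)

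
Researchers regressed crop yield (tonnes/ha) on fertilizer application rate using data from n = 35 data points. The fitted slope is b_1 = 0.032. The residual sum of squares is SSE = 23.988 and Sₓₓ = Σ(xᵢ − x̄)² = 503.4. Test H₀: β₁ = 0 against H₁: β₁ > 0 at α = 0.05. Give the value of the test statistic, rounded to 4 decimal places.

MSE = SSE/(n − 2) = 23.988/33 = 0.726909.
SE(b_1) = √(MSE/Sₓₓ) = √(0.726909/503.4) = 0.038.
t = 0.032 / 0.038 = 0.8421.
df = n − 2 = 33.
One-sided p ≈ 0.2029, which is ≥ 0.05, so fail to reject H₀.
The data do not give significant evidence that the true slope on fertilizer application rate is positive.

t = 0.8421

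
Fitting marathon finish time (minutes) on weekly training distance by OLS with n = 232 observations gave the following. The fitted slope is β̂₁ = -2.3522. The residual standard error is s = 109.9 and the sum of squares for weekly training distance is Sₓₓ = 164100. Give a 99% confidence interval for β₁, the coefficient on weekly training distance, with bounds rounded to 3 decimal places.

SE(β̂₁) = s/√Sₓₓ = 109.9/√164100 = 0.271296.
df = n − 2 = 230.
t* = t_{0.005, 230} = 2.597374.
Margin = t* × SE = 2.597374 × 0.271296 = 0.70466.
CI: -2.3522 ± 0.70466 → (-3.057, -1.648).
With 99% confidence, each one-unit increase in weekly training distance is associated with a change of between -3.057 and -1.648 minutes in marathon finish time.

(-3.057, -1.648)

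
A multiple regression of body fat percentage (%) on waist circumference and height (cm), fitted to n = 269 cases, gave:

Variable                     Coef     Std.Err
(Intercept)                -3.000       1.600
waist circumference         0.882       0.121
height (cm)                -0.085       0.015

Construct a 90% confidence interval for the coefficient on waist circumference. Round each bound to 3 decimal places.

Read off: b = 0.882, SE = 0.121 for waist circumference.
df = n − k − 1 = 269 − 2 − 1 = 266.
t* = t_{0.05, 266} = 1.650602.
Margin = t* × SE = 1.650602 × 0.121 = 0.19972.
CI: 0.882 ± 0.19972 → (0.682, 1.082).

(0.682, 1.082)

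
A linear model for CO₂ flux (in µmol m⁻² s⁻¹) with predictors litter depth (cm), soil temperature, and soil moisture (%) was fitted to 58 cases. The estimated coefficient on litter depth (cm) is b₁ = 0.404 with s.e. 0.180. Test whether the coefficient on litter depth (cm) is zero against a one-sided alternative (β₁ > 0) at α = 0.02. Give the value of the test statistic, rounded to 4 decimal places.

t = 2.2444

H₀: β₁ = 0 vs H₁: β₁ > 0.
t = (b₁ − β₁⁰)/SE = 0.404 / 0.180 = 2.2444.
df = n − k − 1 = 58 − 3 − 1 = 54.
One-sided p ≈ 0.0145, which is < 0.02, so reject H₀.
There is evidence that the true slope on litter depth (cm) is positive, holding the other predictors fixed.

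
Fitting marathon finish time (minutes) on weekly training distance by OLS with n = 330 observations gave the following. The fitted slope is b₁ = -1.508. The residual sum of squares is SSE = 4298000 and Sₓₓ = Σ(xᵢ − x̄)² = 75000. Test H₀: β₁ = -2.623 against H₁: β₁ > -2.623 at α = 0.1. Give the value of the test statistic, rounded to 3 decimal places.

t = 2.668

MSE = SSE/(n − 2) = 4298000/328 = 13103.7.
SE(b₁) = √(MSE/Sₓₓ) = √(13103.7/75000) = 0.41799.
t = (-1.508 − (-2.623)) / 0.41799 = 2.668.
df = n − 2 = 328.
One-sided p ≈ 0.0040, which is < 0.1, so reject H₀.
There is evidence that the true slope on weekly training distance exceeds -2.623 minutes per unit.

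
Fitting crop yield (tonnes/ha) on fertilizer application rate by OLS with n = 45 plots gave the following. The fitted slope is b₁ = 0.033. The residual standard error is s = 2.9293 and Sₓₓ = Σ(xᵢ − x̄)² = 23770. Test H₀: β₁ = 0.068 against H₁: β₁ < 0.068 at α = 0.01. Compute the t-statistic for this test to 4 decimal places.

SE(b₁) = s/√Sₓₓ = 2.9293/√23770 = 0.0189998.
t = (0.033 − 0.068) / 0.0189998 = -1.8421.
df = n − 2 = 43.
One-sided p ≈ 0.0362, which is ≥ 0.01, so fail to reject H₀.
The data do not give significant evidence that the true slope on fertilizer application rate is below 0.068 tonnes/ha per unit.

t = -1.8421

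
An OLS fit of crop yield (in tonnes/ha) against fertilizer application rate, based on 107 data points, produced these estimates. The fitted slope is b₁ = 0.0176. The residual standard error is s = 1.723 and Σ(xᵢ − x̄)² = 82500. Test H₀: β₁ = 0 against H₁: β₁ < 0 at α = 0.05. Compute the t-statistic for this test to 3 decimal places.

t = 2.934

SE(b₁) = s/√Sₓₓ = 1.723/√82500 = 0.00599872.
t = 0.0176 / 0.00599872 = 2.934.
df = n − 2 = 105.
One-sided p ≈ 0.9979, which is ≥ 0.05, so fail to reject H₀.
The data do not give significant evidence that the true slope on fertilizer application rate is negative.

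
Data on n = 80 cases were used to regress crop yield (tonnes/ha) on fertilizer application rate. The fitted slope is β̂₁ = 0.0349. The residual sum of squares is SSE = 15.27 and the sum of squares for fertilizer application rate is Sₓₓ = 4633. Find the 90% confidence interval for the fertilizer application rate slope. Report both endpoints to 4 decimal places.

MSE = SSE/(n − 2) = 15.27/78 = 0.195769.
SE(β̂₁) = √(MSE/Sₓₓ) = √(0.195769/4633) = 0.00650041.
df = n − 2 = 78.
t* = t_{0.05, 78} = 1.664625.
Margin = t* × SE = 1.664625 × 0.00650041 = 0.010821.
CI: 0.0349 ± 0.010821 → (0.0241, 0.0457).
With 90% confidence, each one-unit increase in fertilizer application rate is associated with a change of between 0.0241 and 0.0457 tonnes/ha in crop yield.

(0.0241, 0.0457)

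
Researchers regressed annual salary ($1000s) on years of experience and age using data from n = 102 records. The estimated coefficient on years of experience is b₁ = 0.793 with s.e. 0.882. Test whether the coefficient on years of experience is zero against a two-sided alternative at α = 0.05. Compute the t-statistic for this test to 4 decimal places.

H₀: β₁ = 0 vs H₁: β₁ ≠ 0.
t = (b₁ − β₁⁰)/SE = 0.793 / 0.882 = 0.8991.
df = n − k − 1 = 102 − 2 − 1 = 99.
Two-sided p ≈ 0.3708, which is ≥ 0.05, so fail to reject H₀.
The data do not give significant evidence of an association between years of experience and annual salary, after adjusting for the other predictors.

t = 0.8991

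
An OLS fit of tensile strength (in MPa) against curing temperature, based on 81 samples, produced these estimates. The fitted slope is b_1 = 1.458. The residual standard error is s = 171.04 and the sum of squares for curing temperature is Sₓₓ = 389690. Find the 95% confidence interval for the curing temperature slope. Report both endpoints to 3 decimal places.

SE(b_1) = s/√Sₓₓ = 171.04/√389690 = 0.273992.
df = n − 2 = 79.
t* = t_{0.025, 79} = 1.99045.
Margin = t* × SE = 1.99045 × 0.273992 = 0.54537.
CI: 1.458 ± 0.54537 → (0.913, 2.003).
With 95% confidence, each one-unit increase in curing temperature is associated with a change of between 0.913 and 2.003 MPa in tensile strength.

(0.913, 2.003)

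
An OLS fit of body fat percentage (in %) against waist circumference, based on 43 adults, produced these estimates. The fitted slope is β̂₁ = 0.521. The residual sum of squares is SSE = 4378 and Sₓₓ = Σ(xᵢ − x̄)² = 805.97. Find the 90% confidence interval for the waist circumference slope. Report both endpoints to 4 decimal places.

MSE = SSE/(n − 2) = 4378/41 = 106.78.
SE(β̂₁) = √(MSE/Sₓₓ) = √(106.78/805.97) = 0.363988.
df = n − 2 = 41.
t* = t_{0.05, 41} = 1.682878.
Margin = t* × SE = 1.682878 × 0.363988 = 0.612547.
CI: 0.521 ± 0.612547 → (-0.0915, 1.1335).
With 90% confidence, each one-unit increase in waist circumference is associated with a change of between -0.0915 and 1.1335 % in body fat percentage.

(-0.0915, 1.1335)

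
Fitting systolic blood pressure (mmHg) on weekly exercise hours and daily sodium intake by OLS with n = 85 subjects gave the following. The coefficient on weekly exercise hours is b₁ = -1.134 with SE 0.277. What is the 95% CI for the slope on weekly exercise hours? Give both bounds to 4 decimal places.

df = n − k − 1 = 85 − 2 − 1 = 82.
t* = t_{0.025, 82} = 1.989319.
Margin = t* × SE = 1.989319 × 0.277 = 0.551041.
CI: -1.134 ± 0.551041 → (-1.6850, -0.5830).
With 95% confidence, each one-unit increase in weekly exercise hours is associated with a change of between -1.6850 and -0.5830 mmHg in systolic blood pressure, holding the other predictors fixed.

(-1.6850, -0.5830)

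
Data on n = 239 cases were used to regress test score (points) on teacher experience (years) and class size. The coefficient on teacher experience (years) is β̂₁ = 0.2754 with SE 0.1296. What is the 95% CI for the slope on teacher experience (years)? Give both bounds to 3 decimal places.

(0.020, 0.531)

df = n − k − 1 = 239 − 2 − 1 = 236.
t* = t_{0.025, 236} = 1.970067.
Margin = t* × SE = 1.970067 × 0.1296 = 0.25532.
CI: 0.2754 ± 0.25532 → (0.020, 0.531).
With 95% confidence, each one-unit increase in teacher experience (years) is associated with a change of between 0.020 and 0.531 points in test score, holding the other predictors fixed.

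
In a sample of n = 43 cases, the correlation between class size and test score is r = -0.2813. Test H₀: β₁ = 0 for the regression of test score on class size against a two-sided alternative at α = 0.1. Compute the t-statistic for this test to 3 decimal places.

t = r·√(n − 2)/√(1 − r²) = -0.2813·√41/√0.92087 = -1.877.
df = n − 2 = 41.
Two-sided p ≈ 0.0676, which is < 0.1, so reject H₀.
There is evidence of a linear association between class size and test score.

t = -1.877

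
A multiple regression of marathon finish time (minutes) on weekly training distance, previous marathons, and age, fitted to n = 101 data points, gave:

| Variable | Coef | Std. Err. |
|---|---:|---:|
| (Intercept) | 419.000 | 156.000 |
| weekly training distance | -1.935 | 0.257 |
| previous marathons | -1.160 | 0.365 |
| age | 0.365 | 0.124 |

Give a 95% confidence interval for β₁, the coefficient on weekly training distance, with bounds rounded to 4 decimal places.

(-2.4451, -1.4249)

Read off: b = -1.935, SE = 0.257 for weekly training distance.
df = n − k − 1 = 101 − 3 − 1 = 97.
t* = t_{0.025, 97} = 1.984723.
Margin = t* × SE = 1.984723 × 0.257 = 0.510074.
CI: -1.935 ± 0.510074 → (-2.4451, -1.4249).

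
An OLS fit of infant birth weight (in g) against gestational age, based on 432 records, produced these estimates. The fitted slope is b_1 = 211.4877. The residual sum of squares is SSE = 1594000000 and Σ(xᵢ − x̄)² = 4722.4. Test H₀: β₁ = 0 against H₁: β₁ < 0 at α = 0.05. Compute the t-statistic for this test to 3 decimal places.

MSE = SSE/(n − 2) = 1594000000/430 = 3.70698e+06.
SE(b_1) = √(MSE/Sₓₓ) = √(3.70698e+06/4722.4) = 28.0174.
t = 211.4877 / 28.0174 = 7.548.
df = n − 2 = 430.
One-sided p ≈ 1.0000, which is ≥ 0.05, so fail to reject H₀.
The data do not give significant evidence that the true slope on gestational age is negative.

t = 7.548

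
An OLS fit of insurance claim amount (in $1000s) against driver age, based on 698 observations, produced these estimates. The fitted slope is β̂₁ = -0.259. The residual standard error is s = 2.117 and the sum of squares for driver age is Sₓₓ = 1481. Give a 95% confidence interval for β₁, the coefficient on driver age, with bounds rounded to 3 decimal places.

(-0.367, -0.151)

SE(β̂₁) = s/√Sₓₓ = 2.117/√1481 = 0.0550102.
df = n − 2 = 696.
t* = t_{0.025, 696} = 1.963378.
Margin = t* × SE = 1.963378 × 0.0550102 = 0.10801.
CI: -0.259 ± 0.10801 → (-0.367, -0.151).
With 95% confidence, each one-unit increase in driver age is associated with a change of between -0.367 and -0.151 $1000s in insurance claim amount.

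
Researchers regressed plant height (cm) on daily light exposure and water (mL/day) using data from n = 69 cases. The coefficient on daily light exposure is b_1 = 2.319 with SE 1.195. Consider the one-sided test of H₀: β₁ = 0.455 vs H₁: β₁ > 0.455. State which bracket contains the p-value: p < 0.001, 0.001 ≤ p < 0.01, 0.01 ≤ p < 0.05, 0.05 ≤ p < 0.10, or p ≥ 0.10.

t = (2.319 − 0.455) / 1.195 = 1.560.
df = n − k − 1 = 69 − 2 − 1 = 66.
One-sided p = P(T_{66} > t) ≈ 0.0618.
So 0.05 ≤ p < 0.10.

0.05 ≤ p < 0.10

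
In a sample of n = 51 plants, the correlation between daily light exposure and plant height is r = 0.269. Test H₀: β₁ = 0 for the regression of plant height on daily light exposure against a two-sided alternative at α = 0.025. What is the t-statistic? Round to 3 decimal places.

t = 1.955

t = r·√(n − 2)/√(1 − r²) = 0.269·√49/√0.927639 = 1.955.
df = n − 2 = 49.
Two-sided p ≈ 0.0563, which is ≥ 0.025, so fail to reject H₀.
The data do not give significant evidence of a linear association between daily light exposure and plant height.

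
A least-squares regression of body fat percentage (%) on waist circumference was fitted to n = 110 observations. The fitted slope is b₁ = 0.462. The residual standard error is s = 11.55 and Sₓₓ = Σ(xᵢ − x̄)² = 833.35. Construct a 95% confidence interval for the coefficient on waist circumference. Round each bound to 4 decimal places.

(-0.3311, 1.2551)

SE(b₁) = s/√Sₓₓ = 11.55/√833.35 = 0.4001.
df = n − 2 = 108.
t* = t_{0.025, 108} = 1.982173.
Margin = t* × SE = 1.982173 × 0.4001 = 0.793067.
CI: 0.462 ± 0.793067 → (-0.3311, 1.2551).
With 95% confidence, each one-unit increase in waist circumference is associated with a change of between -0.3311 and 1.2551 % in body fat percentage.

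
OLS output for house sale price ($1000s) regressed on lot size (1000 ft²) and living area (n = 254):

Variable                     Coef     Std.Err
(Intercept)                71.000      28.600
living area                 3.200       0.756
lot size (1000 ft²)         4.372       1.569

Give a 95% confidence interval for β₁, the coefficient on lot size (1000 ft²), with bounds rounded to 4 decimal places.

Read off: b = 4.372, SE = 1.569 for lot size (1000 ft²).
df = n − k − 1 = 254 − 2 − 1 = 251.
t* = t_{0.025, 251} = 1.96946.
Margin = t* × SE = 1.96946 × 1.569 = 3.090083.
CI: 4.372 ± 3.090083 → (1.2819, 7.4621).

(1.2819, 7.4621)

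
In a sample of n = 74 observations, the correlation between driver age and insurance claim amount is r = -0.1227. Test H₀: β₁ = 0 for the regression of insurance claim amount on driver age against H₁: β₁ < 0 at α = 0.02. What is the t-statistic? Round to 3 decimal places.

t = -1.049

t = r·√(n − 2)/√(1 − r²) = -0.1227·√72/√0.984945 = -1.049.
df = n − 2 = 72.
One-sided p ≈ 0.1488, which is ≥ 0.02, so fail to reject H₀.
The data do not give significant evidence of a linear association between driver age and insurance claim amount.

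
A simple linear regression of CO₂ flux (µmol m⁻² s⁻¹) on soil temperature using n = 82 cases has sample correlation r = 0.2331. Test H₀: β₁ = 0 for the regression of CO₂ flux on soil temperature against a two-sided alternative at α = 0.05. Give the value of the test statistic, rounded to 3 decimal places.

t = r·√(n − 2)/√(1 − r²) = 0.2331·√80/√0.945664 = 2.144.
df = n − 2 = 80.
Two-sided p ≈ 0.0351, which is < 0.05, so reject H₀.
There is evidence of a linear association between soil temperature and CO₂ flux.

t = 2.144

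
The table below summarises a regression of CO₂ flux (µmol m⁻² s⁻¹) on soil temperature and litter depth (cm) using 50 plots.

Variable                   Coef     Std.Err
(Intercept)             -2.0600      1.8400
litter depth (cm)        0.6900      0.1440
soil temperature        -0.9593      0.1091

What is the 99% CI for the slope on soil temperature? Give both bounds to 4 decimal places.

(-1.2522, -0.6664)

Read off: b = -0.9593, SE = 0.1091 for soil temperature.
df = n − k − 1 = 50 − 2 − 1 = 47.
t* = t_{0.005, 47} = 2.684556.
Margin = t* × SE = 2.684556 × 0.1091 = 0.292885.
CI: -0.9593 ± 0.292885 → (-1.2522, -0.6664).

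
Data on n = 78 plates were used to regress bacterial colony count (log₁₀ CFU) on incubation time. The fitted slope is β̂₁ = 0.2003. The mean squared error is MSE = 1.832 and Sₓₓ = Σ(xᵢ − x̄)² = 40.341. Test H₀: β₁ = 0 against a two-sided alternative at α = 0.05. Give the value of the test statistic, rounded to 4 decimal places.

SE(β̂₁) = √(MSE/Sₓₓ) = √(1.832/40.341) = 0.213103.
t = 0.2003 / 0.213103 = 0.9399.
df = n − 2 = 76.
Two-sided p ≈ 0.3502, which is ≥ 0.05, so fail to reject H₀.
The data do not give significant evidence of an association between incubation time and bacterial colony count.

t = 0.9399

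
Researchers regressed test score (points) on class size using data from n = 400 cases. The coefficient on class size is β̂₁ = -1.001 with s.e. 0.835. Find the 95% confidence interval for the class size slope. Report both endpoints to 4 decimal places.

(-2.6426, 0.6406)

df = n − 2 = 400 − 2 = 398.
t* = t_{0.025, 398} = 1.965942.
Margin = t* × SE = 1.965942 × 0.835 = 1.641562.
CI: -1.001 ± 1.641562 → (-2.6426, 0.6406).
With 95% confidence, each one-unit increase in class size is associated with a change of between -2.6426 and 0.6406 points in test score.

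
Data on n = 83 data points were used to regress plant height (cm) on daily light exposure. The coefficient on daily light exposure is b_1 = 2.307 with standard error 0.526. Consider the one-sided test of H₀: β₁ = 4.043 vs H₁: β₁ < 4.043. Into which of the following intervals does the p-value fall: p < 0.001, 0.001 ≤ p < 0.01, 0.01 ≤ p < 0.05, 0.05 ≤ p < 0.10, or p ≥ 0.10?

t = (2.307 − 4.043) / 0.526 = -3.300.
df = n − 2 = 83 − 2 = 81.
One-sided p = P(T_{81} < t) ≈ 0.0007.
So p < 0.001.

p < 0.001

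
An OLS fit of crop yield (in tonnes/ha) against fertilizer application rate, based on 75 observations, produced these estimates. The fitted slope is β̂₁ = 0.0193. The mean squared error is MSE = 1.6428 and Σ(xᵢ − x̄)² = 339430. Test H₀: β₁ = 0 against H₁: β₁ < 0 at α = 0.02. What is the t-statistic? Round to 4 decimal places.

SE(β̂₁) = √(MSE/Sₓₓ) = √(1.6428/339430) = 0.00219997.
t = 0.0193 / 0.00219997 = 8.7728.
df = n − 2 = 73.
One-sided p ≈ 1.0000, which is ≥ 0.02, so fail to reject H₀.
The data do not give significant evidence that the true slope on fertilizer application rate is negative.

t = 8.7728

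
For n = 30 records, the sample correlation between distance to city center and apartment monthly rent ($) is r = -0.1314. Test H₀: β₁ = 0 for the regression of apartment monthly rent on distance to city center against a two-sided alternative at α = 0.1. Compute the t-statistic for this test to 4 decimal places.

t = -0.7014

t = r·√(n − 2)/√(1 − r²) = -0.1314·√28/√0.982734 = -0.7014.
df = n − 2 = 28.
Two-sided p ≈ 0.4889, which is ≥ 0.1, so fail to reject H₀.
The data do not give significant evidence of a linear association between distance to city center and apartment monthly rent.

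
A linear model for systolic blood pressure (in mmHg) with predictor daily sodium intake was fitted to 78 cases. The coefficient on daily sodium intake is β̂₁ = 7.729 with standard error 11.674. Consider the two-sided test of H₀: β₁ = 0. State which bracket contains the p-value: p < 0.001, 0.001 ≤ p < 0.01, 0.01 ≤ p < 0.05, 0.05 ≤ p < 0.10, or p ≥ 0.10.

p ≥ 0.10

t = 7.729 / 11.674 = 0.662.
df = n − 2 = 78 − 2 = 76.
Two-sided p = 2·P(T_{76} > |t|) ≈ 0.5099.
So p ≥ 0.10.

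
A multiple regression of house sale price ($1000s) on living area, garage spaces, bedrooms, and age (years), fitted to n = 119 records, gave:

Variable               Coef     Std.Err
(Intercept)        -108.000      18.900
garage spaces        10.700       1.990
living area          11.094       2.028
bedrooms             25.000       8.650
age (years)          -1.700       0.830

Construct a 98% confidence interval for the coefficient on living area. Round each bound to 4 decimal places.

(6.3089, 15.8791)

Read off: b = 11.094, SE = 2.028 for living area.
df = n − k − 1 = 119 − 4 − 1 = 114.
t* = t_{0.01, 114} = 2.359504.
Margin = t* × SE = 2.359504 × 2.028 = 4.785074.
CI: 11.094 ± 4.785074 → (6.3089, 15.8791).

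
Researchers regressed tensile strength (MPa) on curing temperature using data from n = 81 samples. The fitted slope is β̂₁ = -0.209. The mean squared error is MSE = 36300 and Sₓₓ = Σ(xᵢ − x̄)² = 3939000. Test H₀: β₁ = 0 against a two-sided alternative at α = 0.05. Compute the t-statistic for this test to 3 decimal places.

t = -2.177

SE(β̂₁) = √(MSE/Sₓₓ) = √(36300/3939000) = 0.0959976.
t = -0.209 / 0.0959976 = -2.177.
df = n − 2 = 79.
Two-sided p ≈ 0.0325, which is < 0.05, so reject H₀.
There is evidence that curing temperature is associated with tensile strength.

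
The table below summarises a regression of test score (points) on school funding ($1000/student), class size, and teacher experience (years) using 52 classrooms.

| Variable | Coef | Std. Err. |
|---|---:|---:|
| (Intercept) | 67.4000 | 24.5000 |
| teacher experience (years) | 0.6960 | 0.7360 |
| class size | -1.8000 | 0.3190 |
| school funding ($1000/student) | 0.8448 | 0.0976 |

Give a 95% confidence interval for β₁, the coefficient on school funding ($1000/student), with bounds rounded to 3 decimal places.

(0.649, 1.041)

Read off: b = 0.8448, SE = 0.0976 for school funding ($1000/student).
df = n − k − 1 = 52 − 3 − 1 = 48.
t* = t_{0.025, 48} = 2.010635.
Margin = t* × SE = 2.010635 × 0.0976 = 0.19624.
CI: 0.8448 ± 0.19624 → (0.649, 1.041).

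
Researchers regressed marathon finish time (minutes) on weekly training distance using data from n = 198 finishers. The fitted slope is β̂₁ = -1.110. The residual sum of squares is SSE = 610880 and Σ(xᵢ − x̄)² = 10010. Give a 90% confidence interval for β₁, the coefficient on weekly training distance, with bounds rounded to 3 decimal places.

MSE = SSE/(n − 2) = 610880/196 = 3116.73.
SE(β̂₁) = √(MSE/Sₓₓ) = √(3116.73/10010) = 0.557998.
df = n − 2 = 196.
t* = t_{0.05, 196} = 1.652665.
Margin = t* × SE = 1.652665 × 0.557998 = 0.92218.
CI: -1.110 ± 0.92218 → (-2.032, -0.188).
With 90% confidence, each one-unit increase in weekly training distance is associated with a change of between -2.032 and -0.188 minutes in marathon finish time.

(-2.032, -0.188)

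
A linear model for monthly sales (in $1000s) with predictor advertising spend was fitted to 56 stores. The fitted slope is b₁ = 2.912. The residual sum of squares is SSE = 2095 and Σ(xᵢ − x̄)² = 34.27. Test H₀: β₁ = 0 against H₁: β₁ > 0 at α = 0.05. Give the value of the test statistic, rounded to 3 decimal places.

MSE = SSE/(n − 2) = 2095/54 = 38.7963.
SE(b₁) = √(MSE/Sₓₓ) = √(38.7963/34.27) = 1.06399.
t = 2.912 / 1.06399 = 2.737.
df = n − 2 = 54.
One-sided p ≈ 0.0042, which is < 0.05, so reject H₀.
There is evidence that the true slope on advertising spend is positive.

t = 2.737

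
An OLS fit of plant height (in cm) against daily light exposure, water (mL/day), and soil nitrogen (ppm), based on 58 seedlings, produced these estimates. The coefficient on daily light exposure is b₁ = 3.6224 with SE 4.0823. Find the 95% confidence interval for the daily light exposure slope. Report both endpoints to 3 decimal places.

df = n − k − 1 = 58 − 3 − 1 = 54.
t* = t_{0.025, 54} = 2.004879.
Margin = t* × SE = 2.004879 × 4.0823 = 8.18452.
CI: 3.6224 ± 8.18452 → (-4.562, 11.807).
With 95% confidence, each one-unit increase in daily light exposure is associated with a change of between -4.562 and 11.807 cm in plant height, holding the other predictors fixed.

(-4.562, 11.807)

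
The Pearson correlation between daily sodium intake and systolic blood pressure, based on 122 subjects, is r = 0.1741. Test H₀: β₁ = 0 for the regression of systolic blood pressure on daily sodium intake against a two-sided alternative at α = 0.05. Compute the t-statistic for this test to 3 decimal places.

t = r·√(n − 2)/√(1 − r²) = 0.1741·√120/√0.969689 = 1.937.
df = n − 2 = 120.
Two-sided p ≈ 0.0551, which is ≥ 0.05, so fail to reject H₀.
The data do not give significant evidence of a linear association between daily sodium intake and systolic blood pressure.

t = 1.937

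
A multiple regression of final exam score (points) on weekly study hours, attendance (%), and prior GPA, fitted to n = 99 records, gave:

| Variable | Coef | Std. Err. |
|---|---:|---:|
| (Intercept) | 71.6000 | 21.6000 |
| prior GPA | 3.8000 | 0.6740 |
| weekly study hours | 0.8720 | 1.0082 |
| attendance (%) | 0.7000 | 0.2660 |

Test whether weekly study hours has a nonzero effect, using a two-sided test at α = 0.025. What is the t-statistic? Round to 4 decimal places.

t = 0.8649

Read off: b = 0.8720, SE = 1.0082 for weekly study hours.
H₀: β₁ = 0 vs H₁: β₁ ≠ 0.
t = 0.8720 / 1.0082 = 0.8649.
df = n − k − 1 = 99 − 3 − 1 = 95.
Two-sided p ≈ 0.3893, which is ≥ 0.025, so fail to reject H₀.
The data do not give significant evidence of an association between weekly study hours and final exam score, after adjusting for the other predictors.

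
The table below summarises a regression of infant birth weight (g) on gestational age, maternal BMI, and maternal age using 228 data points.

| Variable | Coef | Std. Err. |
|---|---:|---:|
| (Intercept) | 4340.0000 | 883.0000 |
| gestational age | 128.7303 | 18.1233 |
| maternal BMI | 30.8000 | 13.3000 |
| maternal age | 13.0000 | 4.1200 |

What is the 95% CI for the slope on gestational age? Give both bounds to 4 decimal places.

Read off: b = 128.7303, SE = 18.1233 for gestational age.
df = n − k − 1 = 228 − 3 − 1 = 224.
t* = t_{0.025, 224} = 1.970611.
Margin = t* × SE = 1.970611 × 18.1233 = 35.713974.
CI: 128.7303 ± 35.713974 → (93.0163, 164.4443).

(93.0163, 164.4443)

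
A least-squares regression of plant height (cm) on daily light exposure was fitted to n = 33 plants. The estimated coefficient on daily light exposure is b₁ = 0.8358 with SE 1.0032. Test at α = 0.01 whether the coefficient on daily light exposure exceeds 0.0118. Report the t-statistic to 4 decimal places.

H₀: β₁ = 0.0118 vs H₁: β₁ > 0.0118.
t = (b₁ − β₁⁰)/SE = (0.8358 − 0.0118) / 1.0032 = 0.8214.
df = n − 2 = 33 − 2 = 31.
One-sided p ≈ 0.2089, which is ≥ 0.01, so fail to reject H₀.
The data do not give significant evidence that the true slope on daily light exposure exceeds 0.0118 cm per unit.

t = 0.8214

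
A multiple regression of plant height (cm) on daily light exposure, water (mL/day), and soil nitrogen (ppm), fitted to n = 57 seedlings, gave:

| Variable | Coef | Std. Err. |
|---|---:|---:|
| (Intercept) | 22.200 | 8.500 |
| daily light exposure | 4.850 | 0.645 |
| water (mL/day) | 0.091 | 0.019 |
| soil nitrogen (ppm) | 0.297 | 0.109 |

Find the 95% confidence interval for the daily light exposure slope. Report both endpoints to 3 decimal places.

Read off: b = 4.850, SE = 0.645 for daily light exposure.
df = n − k − 1 = 57 − 3 − 1 = 53.
t* = t_{0.025, 53} = 2.005746.
Margin = t* × SE = 2.005746 × 0.645 = 1.29371.
CI: 4.850 ± 1.29371 → (3.556, 6.144).

(3.556, 6.144)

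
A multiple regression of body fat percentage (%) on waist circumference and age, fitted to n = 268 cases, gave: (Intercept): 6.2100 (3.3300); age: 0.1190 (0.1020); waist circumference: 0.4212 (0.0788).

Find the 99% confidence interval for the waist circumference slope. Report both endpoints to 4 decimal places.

Read off: b = 0.4212, SE = 0.0788 for waist circumference.
df = n − k − 1 = 268 − 2 − 1 = 265.
t* = t_{0.005, 265} = 2.594509.
Margin = t* × SE = 2.594509 × 0.0788 = 0.204447.
CI: 0.4212 ± 0.204447 → (0.2168, 0.6256).

(0.2168, 0.6256)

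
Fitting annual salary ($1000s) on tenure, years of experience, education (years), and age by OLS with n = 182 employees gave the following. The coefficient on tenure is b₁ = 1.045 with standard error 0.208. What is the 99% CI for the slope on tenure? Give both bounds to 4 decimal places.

(0.5034, 1.5866)

df = n − k − 1 = 182 − 4 − 1 = 177.
t* = t_{0.005, 177} = 2.603891.
Margin = t* × SE = 2.603891 × 0.208 = 0.541609.
CI: 1.045 ± 0.541609 → (0.5034, 1.5866).
With 99% confidence, each one-unit increase in tenure is associated with a change of between 0.5034 and 1.5866 $1000s in annual salary, holding the other predictors fixed.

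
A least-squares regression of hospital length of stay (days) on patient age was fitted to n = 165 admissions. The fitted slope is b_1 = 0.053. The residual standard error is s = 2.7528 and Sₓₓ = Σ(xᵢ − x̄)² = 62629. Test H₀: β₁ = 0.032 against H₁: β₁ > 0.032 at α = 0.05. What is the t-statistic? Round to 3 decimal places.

t = 1.909

SE(b_1) = s/√Sₓₓ = 2.7528/√62629 = 0.0109999.
t = (0.053 − 0.032) / 0.0109999 = 1.909.
df = n − 2 = 163.
One-sided p ≈ 0.0290, which is < 0.05, so reject H₀.
There is evidence that the true slope on patient age exceeds 0.032 days per unit.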